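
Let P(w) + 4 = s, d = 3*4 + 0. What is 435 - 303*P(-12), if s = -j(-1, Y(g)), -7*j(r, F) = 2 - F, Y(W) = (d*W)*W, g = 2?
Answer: 25467/7 ≈ 3638.1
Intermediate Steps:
d = 12 (d = 12 + 0 = 12)
Y(W) = 12*W² (Y(W) = (12*W)*W = 12*W²)
j(r, F) = -2/7 + F/7 (j(r, F) = -(2 - F)/7 = -2/7 + F/7)
s = -46/7 (s = -(-2/7 + (12*2²)/7) = -(-2/7 + (12*4)/7) = -(-2/7 + (⅐)*48) = -(-2/7 + 48/7) = -1*46/7 = -46/7 ≈ -6.5714)
P(w) = -74/7 (P(w) = -4 - 46/7 = -74/7)
435 - 303*P(-12) = 435 - 303*(-74/7) = 435 + 22422/7 = 25467/7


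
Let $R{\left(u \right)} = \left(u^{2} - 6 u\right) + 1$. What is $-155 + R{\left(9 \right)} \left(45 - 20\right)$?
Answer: $545$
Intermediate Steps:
$R{\left(u \right)} = 1 + u^{2} - 6 u$
$-155 + R{\left(9 \right)} \left(45 - 20\right) = -155 + \left(1 + 9^{2} - 54\right) \left(45 - 20\right) = -155 + \left(1 + 81 - 54\right) 25 = -155 + 28 \cdot 25 = -155 + 700 = 545$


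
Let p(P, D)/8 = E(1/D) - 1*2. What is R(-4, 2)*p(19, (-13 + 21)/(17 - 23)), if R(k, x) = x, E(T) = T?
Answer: -44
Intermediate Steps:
p(P, D) = -16 + 8/D (p(P, D) = 8*(1/D - 1*2) = 8*(1/D - 2) = 8*(-2 + 1/D) = -16 + 8/D)
R(-4, 2)*p(19, (-13 + 21)/(17 - 23)) = 2*(-16 + 8/(((-13 + 21)/(17 - 23)))) = 2*(-16 + 8/((8/(-6)))) = 2*(-16 + 8/((8*(-1/6)))) = 2*(-16 + 8/(-4/3)) = 2*(-16 + 8*(-3/4)) = 2*(-16 - 6) = 2*(-22) = -44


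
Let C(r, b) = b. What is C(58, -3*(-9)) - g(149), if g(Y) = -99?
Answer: 126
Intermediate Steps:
C(58, -3*(-9)) - g(149) = -3*(-9) - 1*(-99) = 27 + 99 = 126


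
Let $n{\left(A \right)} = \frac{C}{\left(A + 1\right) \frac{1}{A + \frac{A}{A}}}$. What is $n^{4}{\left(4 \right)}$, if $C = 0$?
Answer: $0$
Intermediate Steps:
$n{\left(A \right)} = 0$ ($n{\left(A \right)} = \frac{0}{\left(A + 1\right) \frac{1}{A + \frac{A}{A}}} = \frac{0}{\left(1 + A\right) \frac{1}{A + 1}} = \frac{0}{\left(1 + A\right) \frac{1}{1 + A}} = \frac{0}{1} = 0 \cdot 1 = 0$)
$n^{4}{\left(4 \right)} = 0^{4} = 0$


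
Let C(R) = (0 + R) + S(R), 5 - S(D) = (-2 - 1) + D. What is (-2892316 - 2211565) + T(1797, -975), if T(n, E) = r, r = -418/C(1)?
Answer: -20415733/4 ≈ -5.1039e+6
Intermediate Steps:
S(D) = 8 - D (S(D) = 5 - ((-2 - 1) + D) = 5 - (-3 + D) = 5 + (3 - D) = 8 - D)
C(R) = 8 (C(R) = (0 + R) + (8 - R) = R + (8 - R) = 8)
r = -209/4 (r = -418/8 = -418*1/8 = -209/4 ≈ -52.250)
T(n, E) = -209/4
(-2892316 - 2211565) + T(1797, -975) = (-2892316 - 2211565) - 209/4 = -5103881 - 209/4 = -20415733/4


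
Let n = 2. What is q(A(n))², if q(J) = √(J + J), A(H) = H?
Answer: 4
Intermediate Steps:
q(J) = √2*√J (q(J) = √(2*J) = √2*√J)
q(A(n))² = (√2*√2)² = 2² = 4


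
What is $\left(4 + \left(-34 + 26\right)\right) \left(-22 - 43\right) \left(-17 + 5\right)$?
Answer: $-3120$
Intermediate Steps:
$\left(4 + \left(-34 + 26\right)\right) \left(-22 - 43\right) \left(-17 + 5\right) = \left(4 - 8\right) \left(-65\right) \left(-12\right) = \left(-4\right) \left(-65\right) \left(-12\right) = 260 \left(-12\right) = -3120$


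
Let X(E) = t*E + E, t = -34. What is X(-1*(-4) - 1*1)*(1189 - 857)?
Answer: -32868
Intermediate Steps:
X(E) = -33*E (X(E) = -34*E + E = -33*E)
X(-1*(-4) - 1*1)*(1189 - 857) = (-33*(-1*(-4) - 1*1))*(1189 - 857) = -33*(4 - 1)*332 = -33*3*332 = -99*332 = -32868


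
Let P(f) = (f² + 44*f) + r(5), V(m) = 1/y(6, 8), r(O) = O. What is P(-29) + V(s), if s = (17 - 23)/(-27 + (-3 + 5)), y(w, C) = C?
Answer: -3439/8 ≈ -429.88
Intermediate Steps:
s = 6/25 (s = -6/(-27 + 2) = -6/(-25) = -6*(-1/25) = 6/25 ≈ 0.24000)
V(m) = ⅛ (V(m) = 1/8 = ⅛)
P(f) = 5 + f² + 44*f (P(f) = (f² + 44*f) + 5 = 5 + f² + 44*f)
P(-29) + V(s) = (5 + (-29)² + 44*(-29)) + ⅛ = (5 + 841 - 1276) + ⅛ = -430 + ⅛ = -3439/8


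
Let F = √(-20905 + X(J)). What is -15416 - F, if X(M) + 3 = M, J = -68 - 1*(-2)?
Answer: -15416 - I*√20974 ≈ -15416.0 - 144.82*I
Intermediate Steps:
J = -66 (J = -68 + 2 = -66)
X(M) = -3 + M
F = I*√20974 (F = √(-20905 + (-3 - 66)) = √(-20905 - 69) = √(-20974) = I*√20974 ≈ 144.82*I)
-15416 - F = -15416 - I*√20974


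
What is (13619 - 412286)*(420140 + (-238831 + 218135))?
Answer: -159245141148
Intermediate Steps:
(13619 - 412286)*(420140 + (-238831 + 218135)) = -398667*(420140 - 20696) = -398667*399444 = -159245141148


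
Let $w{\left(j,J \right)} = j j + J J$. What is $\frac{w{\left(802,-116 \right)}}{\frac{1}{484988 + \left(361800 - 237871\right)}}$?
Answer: $399851437220$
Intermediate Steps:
$w{\left(j,J \right)} = J^{2} + j^{2}$ ($w{\left(j,J \right)} = j^{2} + J^{2} = J^{2} + j^{2}$)
$\frac{w{\left(802,-116 \right)}}{\frac{1}{484988 + \left(361800 - 237871\right)}} = \frac{\left(-116\right)^{2} + 802^{2}}{\frac{1}{484988 + \left(361800 - 237871\right)}} = \frac{13456 + 643204}{\frac{1}{484988 + \left(361800 - 237871\right)}} = \frac{656660}{\frac{1}{484988 + 123929}} = \frac{656660}{\frac{1}{608917}} = 656660 \frac{1}{\frac{1}{608917}} = 656660 \cdot 608917 = 399851437220$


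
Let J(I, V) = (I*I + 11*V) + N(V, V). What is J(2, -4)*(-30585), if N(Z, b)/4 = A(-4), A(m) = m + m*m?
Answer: -244680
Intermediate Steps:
A(m) = m + m**2
N(Z, b) = 48 (N(Z, b) = 4*(-4*(1 - 4)) = 4*(-4*(-3)) = 4*12 = 48)
J(I, V) = 48 + I**2 + 11*V (J(I, V) = (I*I + 11*V) + 48 = (I**2 + 11*V) + 48 = 48 + I**2 + 11*V)
J(2, -4)*(-30585) = (48 + 2**2 + 11*(-4))*(-30585) = (48 + 4 - 44)*(-30585) = 8*(-30585) = -244680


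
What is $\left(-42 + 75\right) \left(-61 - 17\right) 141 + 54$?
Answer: $-362880$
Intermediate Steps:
$\left(-42 + 75\right) \left(-61 - 17\right) 141 + 54 = 33 \left(-78\right) 141 + 54 = \left(-2574\right) 141 + 54 = -362934 + 54 = -362880$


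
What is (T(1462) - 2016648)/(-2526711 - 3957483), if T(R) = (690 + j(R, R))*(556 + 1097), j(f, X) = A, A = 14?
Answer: 142156/1080699 ≈ 0.13154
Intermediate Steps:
j(f, X) = 14
T(R) = 1163712 (T(R) = (690 + 14)*(556 + 1097) = 704*1653 = 1163712)
(T(1462) - 2016648)/(-2526711 - 3957483) = (1163712 - 2016648)/(-2526711 - 3957483) = -852936/(-6484194) = -852936*(-1/6484194) = 142156/1080699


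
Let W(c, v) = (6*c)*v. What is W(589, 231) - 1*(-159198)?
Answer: 975552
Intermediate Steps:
W(c, v) = 6*c*v
W(589, 231) - 1*(-159198) = 6*589*231 - 1*(-159198) = 816354 + 159198 = 975552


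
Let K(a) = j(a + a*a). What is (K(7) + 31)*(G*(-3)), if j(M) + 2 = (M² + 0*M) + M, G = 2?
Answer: -19326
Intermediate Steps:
j(M) = -2 + M + M² (j(M) = -2 + ((M² + 0*M) + M) = -2 + ((M² + 0) + M) = -2 + (M² + M) = -2 + (M + M²) = -2 + M + M²)
K(a) = -2 + a + a² + (a + a²)² (K(a) = -2 + (a + a*a) + (a + a*a)² = -2 + (a + a²) + (a + a²)² = -2 + a + a² + (a + a²)²)
(K(7) + 31)*(G*(-3)) = ((-2 + 7*(1 + 7) + 7²*(1 + 7)²) + 31)*(2*(-3)) = ((-2 + 7*8 + 49*8²) + 31)*(-6) = ((-2 + 56 + 49*64) + 31)*(-6) = ((-2 + 56 + 3136) + 31)*(-6) = (3190 + 31)*(-6) = 3221*(-6) = -19326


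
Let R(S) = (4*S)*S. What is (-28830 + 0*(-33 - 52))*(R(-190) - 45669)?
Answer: -2846414730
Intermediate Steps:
R(S) = 4*S²
(-28830 + 0*(-33 - 52))*(R(-190) - 45669) = (-28830 + 0*(-33 - 52))*(4*(-190)² - 45669) = (-28830 + 0*(-85))*(4*36100 - 45669) = (-28830 + 0)*(144400 - 45669) = -28830*98731 = -2846414730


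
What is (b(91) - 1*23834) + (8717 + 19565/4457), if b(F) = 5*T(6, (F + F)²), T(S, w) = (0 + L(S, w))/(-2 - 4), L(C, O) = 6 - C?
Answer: -67356904/4457 ≈ -15113.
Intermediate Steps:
T(S, w) = -1 + S/6 (T(S, w) = (0 + (6 - S))/(-2 - 4) = (6 - S)/(-6) = (6 - S)*(-⅙) = -1 + S/6)
b(F) = 0 (b(F) = 5*(-1 + (⅙)*6) = 5*(-1 + 1) = 5*0 = 0)
(b(91) - 1*23834) + (8717 + 19565/4457) = (0 - 1*23834) + (8717 + 19565/4457) = (0 - 23834) + (8717 + 19565*(1/4457)) = -23834 + (8717 + 19565/4457) = -23834 + 38871234/4457 = -67356904/4457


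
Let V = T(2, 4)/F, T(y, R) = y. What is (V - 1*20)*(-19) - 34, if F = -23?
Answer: 7996/23 ≈ 347.65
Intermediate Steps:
V = -2/23 (V = 2/(-23) = 2*(-1/23) = -2/23 ≈ -0.086957)
(V - 1*20)*(-19) - 34 = (-2/23 - 1*20)*(-19) - 34 = (-2/23 - 20)*(-19) - 34 = -462/23*(-19) - 34 = 8778/23 - 34 = 7996/23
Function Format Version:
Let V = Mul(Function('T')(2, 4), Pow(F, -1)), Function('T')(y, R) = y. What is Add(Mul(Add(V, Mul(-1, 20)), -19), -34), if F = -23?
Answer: Rational(7996, 23) ≈ 347.65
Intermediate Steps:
V = Rational(-2, 23) (V = Mul(2, Pow(-23, -1)) = Mul(2, Rational(-1, 23)) = Rational(-2, 23) ≈ -0.086957)
Add(Mul(Add(V, Mul(-1, 20)), -19), -34) = Add(Mul(Add(Rational(-2, 23), Mul(-1, 20)), -19), -34) = Add(Mul(Add(Rational(-2, 23), -20), -19), -34) = Add(Mul(Rational(-462, 23), -19), -34) = Add(Rational(8778, 23), -34) = Rational(7996, 23)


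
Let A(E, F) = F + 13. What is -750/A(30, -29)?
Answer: 375/8 ≈ 46.875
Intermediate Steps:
A(E, F) = 13 + F
-750/A(30, -29) = -750/(13 - 29) = -750/(-16) = -750*(-1/16) = 375/8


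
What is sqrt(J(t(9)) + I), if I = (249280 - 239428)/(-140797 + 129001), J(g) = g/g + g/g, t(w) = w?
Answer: sqrt(1125535)/983 ≈ 1.0793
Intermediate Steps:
J(g) = 2 (J(g) = 1 + 1 = 2)
I = -821/983 (I = 9852/(-11796) = 9852*(-1/11796) = -821/983 ≈ -0.83520)
sqrt(J(t(9)) + I) = sqrt(2 - 821/983) = sqrt(1145/983) = sqrt(1125535)/983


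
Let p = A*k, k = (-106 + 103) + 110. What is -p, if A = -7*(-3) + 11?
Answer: -3424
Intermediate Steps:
A = 32 (A = 21 + 11 = 32)
k = 107 (k = -3 + 110 = 107)
p = 3424 (p = 32*107 = 3424)
-p = -1*3424 = -3424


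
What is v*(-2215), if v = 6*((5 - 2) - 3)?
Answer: 0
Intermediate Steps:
v = 0 (v = 6*(3 - 3) = 6*0 = 0)
v*(-2215) = 0*(-2215) = 0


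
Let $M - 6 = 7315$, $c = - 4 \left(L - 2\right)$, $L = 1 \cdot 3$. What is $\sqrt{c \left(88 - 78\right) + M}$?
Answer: $3 \sqrt{809} \approx 85.329$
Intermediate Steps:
$L = 3$
$c = -4$ ($c = - 4 \left(3 - 2\right) = \left(-4\right) 1 = -4$)
$M = 7321$ ($M = 6 + 7315 = 7321$)
$\sqrt{c \left(88 - 78\right) + M} = \sqrt{- 4 \left(88 - 78\right) + 7321} = \sqrt{\left(-4\right) 10 + 7321} = \sqrt{-40 + 7321} = \sqrt{7281} = 3 \sqrt{809}$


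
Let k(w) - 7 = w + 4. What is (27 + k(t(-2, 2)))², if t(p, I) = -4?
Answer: 1156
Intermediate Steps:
k(w) = 11 + w (k(w) = 7 + (w + 4) = 7 + (4 + w) = 11 + w)
(27 + k(t(-2, 2)))² = (27 + (11 - 4))² = (27 + 7)² = 34² = 1156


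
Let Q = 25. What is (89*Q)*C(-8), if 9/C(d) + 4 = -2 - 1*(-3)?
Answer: -6675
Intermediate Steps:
C(d) = -3 (C(d) = 9/(-4 + (-2 - 1*(-3))) = 9/(-4 + (-2 + 3)) = 9/(-4 + 1) = 9/(-3) = 9*(-1/3) = -3)
(89*Q)*C(-8) = (89*25)*(-3) = 2225*(-3) = -6675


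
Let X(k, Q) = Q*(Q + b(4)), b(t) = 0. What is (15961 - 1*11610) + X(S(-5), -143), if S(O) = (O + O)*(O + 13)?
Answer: 24800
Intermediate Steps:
S(O) = 2*O*(13 + O) (S(O) = (2*O)*(13 + O) = 2*O*(13 + O))
X(k, Q) = Q² (X(k, Q) = Q*(Q + 0) = Q*Q = Q²)
(15961 - 1*11610) + X(S(-5), -143) = (15961 - 1*11610) + (-143)² = (15961 - 11610) + 20449 = 4351 + 20449 = 24800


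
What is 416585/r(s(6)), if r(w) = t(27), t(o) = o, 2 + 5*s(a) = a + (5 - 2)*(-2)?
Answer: 416585/27 ≈ 15429.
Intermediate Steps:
s(a) = -8/5 + a/5 (s(a) = -2/5 + (a + (5 - 2)*(-2))/5 = -2/5 + (a + 3*(-2))/5 = -2/5 + (a - 6)/5 = -2/5 + (-6 + a)/5 = -2/5 + (-6/5 + a/5) = -8/5 + a/5)
r(w) = 27
416585/r(s(6)) = 416585/27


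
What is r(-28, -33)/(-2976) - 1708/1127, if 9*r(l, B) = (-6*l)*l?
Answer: -60187/44919 ≈ -1.3399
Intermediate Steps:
r(l, B) = -2*l²/3 (r(l, B) = ((-6*l)*l)/9 = (-6*l²)/9 = -2*l²/3)
r(-28, -33)/(-2976) - 1708/1127 = -⅔*(-28)²/(-2976) - 1708/1127 = -⅔*784*(-1/2976) - 1708*1/1127 = -1568/3*(-1/2976) - 244/161 = 49/279 - 244/161 = -60187/44919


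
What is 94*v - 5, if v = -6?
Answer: -569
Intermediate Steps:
94*v - 5 = 94*(-6) - 5 = -564 - 5 = -569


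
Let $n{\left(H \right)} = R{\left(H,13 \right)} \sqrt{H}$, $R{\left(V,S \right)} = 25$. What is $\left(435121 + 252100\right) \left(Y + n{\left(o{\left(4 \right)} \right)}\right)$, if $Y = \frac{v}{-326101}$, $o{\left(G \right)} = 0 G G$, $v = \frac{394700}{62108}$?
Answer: $- \frac{67811532175}{5063370227} \approx -13.393$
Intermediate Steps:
$v = \frac{98675}{15527}$ ($v = 394700 \cdot \frac{1}{62108} = \frac{98675}{15527} \approx 6.3551$)
$o{\left(G \right)} = 0$ ($o{\left(G \right)} = 0 G = 0$)
$Y = - \frac{98675}{5063370227}$ ($Y = \frac{98675}{15527 \left(-326101\right)} = \frac{98675}{15527} \left(- \frac{1}{326101}\right) = - \frac{98675}{5063370227} \approx -1.9488 \cdot 10^{-5}$)
$n{\left(H \right)} = 25 \sqrt{H}$
$\left(435121 + 252100\right) \left(Y + n{\left(o{\left(4 \right)} \right)}\right) = \left(435121 + 252100\right) \left(- \frac{98675}{5063370227} + 25 \sqrt{0}\right) = 687221 \left(- \frac{98675}{5063370227} + 25 \cdot 0\right) = 687221 \left(- \frac{98675}{5063370227} + 0\right) = 687221 \left(- \frac{98675}{5063370227}\right) = - \frac{67811532175}{5063370227}$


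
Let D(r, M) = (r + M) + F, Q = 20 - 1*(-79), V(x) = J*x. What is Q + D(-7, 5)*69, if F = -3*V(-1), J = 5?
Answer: 996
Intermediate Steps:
V(x) = 5*x
Q = 99 (Q = 20 + 79 = 99)
F = 15 (F = -15*(-1) = -3*(-5) = 15)
D(r, M) = 15 + M + r (D(r, M) = (r + M) + 15 = (M + r) + 15 = 15 + M + r)
Q + D(-7, 5)*69 = 99 + (15 + 5 - 7)*69 = 99 + 13*69 = 99 + 897 = 996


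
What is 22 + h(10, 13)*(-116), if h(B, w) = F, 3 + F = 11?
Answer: -906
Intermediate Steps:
F = 8 (F = -3 + 11 = 8)
h(B, w) = 8
22 + h(10, 13)*(-116) = 22 + 8*(-116) = 22 - 928 = -906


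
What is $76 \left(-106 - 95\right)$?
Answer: $-15276$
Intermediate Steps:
$76 \left(-106 - 95\right) = 76 \left(-201\right) = -15276$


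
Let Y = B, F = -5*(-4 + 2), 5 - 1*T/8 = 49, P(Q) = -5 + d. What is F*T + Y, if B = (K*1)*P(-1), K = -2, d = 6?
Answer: -3522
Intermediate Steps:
P(Q) = 1 (P(Q) = -5 + 6 = 1)
B = -2 (B = -2*1*1 = -2*1 = -2)
T = -352 (T = 40 - 8*49 = 40 - 392 = -352)
F = 10 (F = -5*(-2) = 10)
Y = -2
F*T + Y = 10*(-352) - 2 = -3520 - 2 = -3522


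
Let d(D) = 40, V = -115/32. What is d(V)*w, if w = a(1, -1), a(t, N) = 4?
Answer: 160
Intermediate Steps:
V = -115/32 (V = -115*1/32 = -115/32 ≈ -3.5938)
w = 4
d(V)*w = 40*4 = 160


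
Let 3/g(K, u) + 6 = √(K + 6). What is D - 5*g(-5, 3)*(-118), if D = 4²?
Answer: -338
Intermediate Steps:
g(K, u) = 3/(-6 + √(6 + K)) (g(K, u) = 3/(-6 + √(K + 6)) = 3/(-6 + √(6 + K)))
D = 16
D - 5*g(-5, 3)*(-118) = 16 - 15/(-6 + √(6 - 5))*(-118) = 16 - 15/(-6 + √1)*(-118) = 16 - 15/(-6 + 1)*(-118) = 16 - 15/(-5)*(-118) = 16 - 15*(-1)/5*(-118) = 16 - 5*(-⅗)*(-118) = 16 + 3*(-118) = 16 - 354 = -338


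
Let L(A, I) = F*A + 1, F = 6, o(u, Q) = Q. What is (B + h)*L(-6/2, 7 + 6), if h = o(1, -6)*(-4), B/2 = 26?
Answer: -1292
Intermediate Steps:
B = 52 (B = 2*26 = 52)
L(A, I) = 1 + 6*A (L(A, I) = 6*A + 1 = 1 + 6*A)
h = 24 (h = -6*(-4) = 24)
(B + h)*L(-6/2, 7 + 6) = (52 + 24)*(1 + 6*(-6/2)) = 76*(1 + 6*(-6*½)) = 76*(1 + 6*(-3)) = 76*(1 - 18) = 76*(-17) = -1292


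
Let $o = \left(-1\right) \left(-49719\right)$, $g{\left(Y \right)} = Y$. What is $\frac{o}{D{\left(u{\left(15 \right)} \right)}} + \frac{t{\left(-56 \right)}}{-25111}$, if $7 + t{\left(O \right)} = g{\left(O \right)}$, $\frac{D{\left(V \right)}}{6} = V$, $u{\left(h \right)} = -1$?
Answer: $- \frac{416164477}{50222} \approx -8286.5$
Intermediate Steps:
$D{\left(V \right)} = 6 V$
$o = 49719$
$t{\left(O \right)} = -7 + O$
$\frac{o}{D{\left(u{\left(15 \right)} \right)}} + \frac{t{\left(-56 \right)}}{-25111} = \frac{49719}{6 \left(-1\right)} + \frac{-7 - 56}{-25111} = \frac{49719}{-6} - - \frac{63}{25111} = 49719 \left(- \frac{1}{6}\right) + \frac{63}{25111} = - \frac{16573}{2} + \frac{63}{25111} = - \frac{416164477}{50222}$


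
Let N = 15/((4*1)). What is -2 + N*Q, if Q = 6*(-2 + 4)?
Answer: 43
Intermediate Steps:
N = 15/4 ≈ 3.7500
Q = 12 (Q = 6*2 = 12)
-2 + N*Q = -2 + (15/4)*12 = -2 + 45 = 43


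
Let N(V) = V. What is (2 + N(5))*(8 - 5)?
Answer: 21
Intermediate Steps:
(2 + N(5))*(8 - 5) = (2 + 5)*(8 - 5) = 7*3 = 21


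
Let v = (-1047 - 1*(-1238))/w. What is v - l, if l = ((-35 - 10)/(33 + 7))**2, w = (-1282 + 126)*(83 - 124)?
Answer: -956713/758336 ≈ -1.2616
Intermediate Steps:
w = 47396 (w = -1156*(-41) = 47396)
v = 191/47396 (v = (-1047 - 1*(-1238))/47396 = (-1047 + 1238)*(1/47396) = 191*(1/47396) = 191/47396 ≈ 0.0040299)
l = 81/64 (l = (-45/40)**2 = (-45*1/40)**2 = (-9/8)**2 = 81/64 ≈ 1.2656)
v - l = 191/47396 - 1*81/64 = 191/47396 - 81/64 = -956713/758336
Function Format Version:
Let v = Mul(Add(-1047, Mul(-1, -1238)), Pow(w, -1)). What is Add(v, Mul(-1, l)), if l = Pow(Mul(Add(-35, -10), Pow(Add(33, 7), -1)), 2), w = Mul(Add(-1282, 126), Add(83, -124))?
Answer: Rational(-956713, 758336) ≈ -1.2616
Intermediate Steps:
w = 47396 (w = Mul(-1156, -41) = 47396)
v = Rational(191, 47396) (v = Mul(Add(-1047, Mul(-1, -1238)), Pow(47396, -1)) = Mul(Add(-1047, 1238), Rational(1, 47396)) = Mul(191, Rational(1, 47396)) = Rational(191, 47396) ≈ 0.0040299)
l = Rational(81, 64) (l = Pow(Mul(-45, Pow(40, -1)), 2) = Pow(Mul(-45, Rational(1, 40)), 2) = Pow(Rational(-9, 8), 2) = Rational(81, 64) ≈ 1.2656)
Add(v, Mul(-1, l)) = Add(Rational(191, 47396), Mul(-1, Rational(81, 64))) = Add(Rational(191, 47396), Rational(-81, 64)) = Rational(-956713, 758336)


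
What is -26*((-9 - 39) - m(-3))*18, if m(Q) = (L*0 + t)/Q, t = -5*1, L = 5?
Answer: 23244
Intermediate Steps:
t = -5
m(Q) = -5/Q (m(Q) = (5*0 - 5)/Q = (0 - 5)/Q = -5/Q)
-26*((-9 - 39) - m(-3))*18 = -26*((-9 - 39) - (-5)/(-3))*18 = -26*(-48 - (-5)*(-1)/3)*18 = -26*(-48 - 1*5/3)*18 = -26*(-48 - 5/3)*18 = -26*(-149/3)*18 = (3874/3)*18 = 23244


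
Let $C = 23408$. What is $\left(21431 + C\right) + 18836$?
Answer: $63675$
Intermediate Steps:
$\left(21431 + C\right) + 18836 = \left(21431 + 23408\right) + 18836 = 44839 + 18836 = 63675$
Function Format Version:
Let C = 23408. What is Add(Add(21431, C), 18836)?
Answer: 63675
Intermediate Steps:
Add(Add(21431, C), 18836) = Add(Add(21431, 23408), 18836) = Add(44839, 18836) = 63675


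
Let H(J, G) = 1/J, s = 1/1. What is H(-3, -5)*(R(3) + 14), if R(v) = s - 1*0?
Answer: -5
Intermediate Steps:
s = 1
R(v) = 1 (R(v) = 1 - 1*0 = 1 + 0 = 1)
H(-3, -5)*(R(3) + 14) = (1 + 14)/(-3) = -⅓*15 = -5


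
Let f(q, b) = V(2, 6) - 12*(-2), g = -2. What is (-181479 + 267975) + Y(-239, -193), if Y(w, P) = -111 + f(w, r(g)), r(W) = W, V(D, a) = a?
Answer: 86415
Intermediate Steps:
f(q, b) = 30 (f(q, b) = 6 - 12*(-2) = 6 - 3*(-8) = 6 + 24 = 30)
Y(w, P) = -81 (Y(w, P) = -111 + 30 = -81)
(-181479 + 267975) + Y(-239, -193) = (-181479 + 267975) - 81 = 86496 - 81 = 86415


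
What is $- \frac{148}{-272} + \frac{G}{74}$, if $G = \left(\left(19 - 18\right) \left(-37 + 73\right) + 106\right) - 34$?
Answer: $\frac{5041}{2516} \approx 2.0036$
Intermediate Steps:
$G = 108$ ($G = \left(1 \cdot 36 + 106\right) - 34 = \left(36 + 106\right) - 34 = 142 - 34 = 108$)
$- \frac{148}{-272} + \frac{G}{74} = - \frac{148}{-272} + \frac{108}{74} = \left(-148\right) \left(- \frac{1}{272}\right) + 108 \cdot \frac{1}{74} = \frac{37}{68} + \frac{54}{37} = \frac{5041}{2516}$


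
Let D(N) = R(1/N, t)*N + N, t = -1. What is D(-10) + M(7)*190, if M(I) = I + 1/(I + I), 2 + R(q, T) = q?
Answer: 9482/7 ≈ 1354.6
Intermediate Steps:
R(q, T) = -2 + q
M(I) = I + 1/(2*I)
D(N) = N + N*(-2 + 1/N) (D(N) = (-2 + 1/N)*N + N = N*(-2 + 1/N) + N = N + N*(-2 + 1/N))
D(-10) + M(7)*190 = (1 - 1*(-10)) + (7 + (½)/7)*190 = (1 + 10) + (7 + (½)*(⅐))*190 = 11 + (7 + 1/14)*190 = 11 + (99/14)*190 = 11 + 9405/7 = 9482/7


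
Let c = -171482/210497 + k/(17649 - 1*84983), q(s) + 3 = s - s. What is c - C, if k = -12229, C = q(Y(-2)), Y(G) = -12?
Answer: 33548413819/14173604998 ≈ 2.3670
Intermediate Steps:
q(s) = -3 (q(s) = -3 + (s - s) = -3 + 0 = -3)
C = -3
c = -8972401175/14173604998 (c = -171482/210497 - 12229/(17649 - 1*84983) = -171482*1/210497 - 12229/(17649 - 84983) = -171482/210497 - 12229/(-67334) = -171482/210497 - 12229*(-1/67334) = -171482/210497 + 12229/67334 = -8972401175/14173604998 ≈ -0.63304)
c - C = -8972401175/14173604998 - 1*(-3) = -8972401175/14173604998 + 3 = 33548413819/14173604998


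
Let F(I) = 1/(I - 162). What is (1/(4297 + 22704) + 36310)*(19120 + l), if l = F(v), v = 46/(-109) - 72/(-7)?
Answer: 2175961646736410307/3134276080 ≈ 6.9425e+8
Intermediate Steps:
v = 7526/763 (v = 46*(-1/109) - 72*(-1/7) = -46/109 + 72/7 = 7526/763 ≈ 9.8637)
F(I) = 1/(-162 + I)
l = -763/116080 (l = 1/(-162 + 7526/763) = 1/(-116080/763) = -763/116080 ≈ -0.0065731)
(1/(4297 + 22704) + 36310)*(19120 + l) = (1/(4297 + 22704) + 36310)*(19120 - 763/116080) = (1/27001 + 36310)*(2219448837/116080) = (980406311/27001)*(2219448837/116080) = 2175961646736410307/3134276080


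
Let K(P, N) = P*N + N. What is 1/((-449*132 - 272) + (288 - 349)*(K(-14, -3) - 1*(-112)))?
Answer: -1/68751 ≈ -1.4545e-5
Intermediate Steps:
K(P, N) = N + N*P (K(P, N) = N*P + N = N + N*P)
1/((-449*132 - 272) + (288 - 349)*(K(-14, -3) - 1*(-112))) = 1/((-449*132 - 272) + (288 - 349)*(-3*(1 - 14) - 1*(-112))) = 1/((-59268 - 272) - 61*(-3*(-13) + 112)) = 1/(-59540 - 61*(39 + 112)) = 1/(-59540 - 61*151) = 1/(-59540 - 9211) = 1/(-68751) = -1/68751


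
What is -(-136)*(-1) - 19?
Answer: -155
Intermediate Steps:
-(-136)*(-1) - 19 = -34*4 - 19 = -136 - 19 = -155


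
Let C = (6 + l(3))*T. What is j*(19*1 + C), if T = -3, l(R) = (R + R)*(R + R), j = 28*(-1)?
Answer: 2996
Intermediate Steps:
j = -28
l(R) = 4*R**2 (l(R) = (2*R)*(2*R) = 4*R**2)
C = -126 (C = (6 + 4*3**2)*(-3) = (6 + 4*9)*(-3) = (6 + 36)*(-3) = 42*(-3) = -126)
j*(19*1 + C) = -28*(19*1 - 126) = -28*(19 - 126) = -28*(-107) = 2996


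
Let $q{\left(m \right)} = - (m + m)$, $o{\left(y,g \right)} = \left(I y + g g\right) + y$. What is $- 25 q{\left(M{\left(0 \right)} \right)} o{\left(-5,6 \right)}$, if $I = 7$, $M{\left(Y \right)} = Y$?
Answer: $0$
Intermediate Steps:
$o{\left(y,g \right)} = g^{2} + 8 y$ ($o{\left(y,g \right)} = \left(7 y + g g\right) + y = \left(7 y + g^{2}\right) + y = \left(g^{2} + 7 y\right) + y = g^{2} + 8 y$)
$q{\left(m \right)} = - 2 m$
$- 25 q{\left(M{\left(0 \right)} \right)} o{\left(-5,6 \right)} = - 25 \left(\left(-2\right) 0\right) \left(6^{2} + 8 \left(-5\right)\right) = \left(-25\right) 0 \left(36 - 40\right) = 0 \left(-4\right) = 0$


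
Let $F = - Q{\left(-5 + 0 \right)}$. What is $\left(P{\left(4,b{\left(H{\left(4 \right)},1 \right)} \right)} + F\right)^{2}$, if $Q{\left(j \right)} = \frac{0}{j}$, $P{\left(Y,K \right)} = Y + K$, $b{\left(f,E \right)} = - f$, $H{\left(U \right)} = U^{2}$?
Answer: $144$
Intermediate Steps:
$P{\left(Y,K \right)} = K + Y$
$Q{\left(j \right)} = 0$
$F = 0$ ($F = \left(-1\right) 0 = 0$)
$\left(P{\left(4,b{\left(H{\left(4 \right)},1 \right)} \right)} + F\right)^{2} = \left(\left(- 4^{2} + 4\right) + 0\right)^{2} = \left(\left(\left(-1\right) 16 + 4\right) + 0\right)^{2} = \left(\left(-16 + 4\right) + 0\right)^{2} = \left(-12 + 0\right)^{2} = \left(-12\right)^{2} = 144$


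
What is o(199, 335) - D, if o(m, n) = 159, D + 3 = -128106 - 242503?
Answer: 370771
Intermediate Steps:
D = -370612 (D = -3 + (-128106 - 242503) = -3 - 370609 = -370612)
o(199, 335) - D = 159 - 1*(-370612) = 159 + 370612 = 370771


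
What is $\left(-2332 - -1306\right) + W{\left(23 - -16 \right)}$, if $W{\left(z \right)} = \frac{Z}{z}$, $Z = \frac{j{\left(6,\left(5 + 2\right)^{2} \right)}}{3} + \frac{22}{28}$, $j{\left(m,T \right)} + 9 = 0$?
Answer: $- \frac{560227}{546} \approx -1026.1$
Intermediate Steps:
$j{\left(m,T \right)} = -9$ ($j{\left(m,T \right)} = -9 + 0 = -9$)
$Z = - \frac{31}{14}$ ($Z = - \frac{9}{3} + \frac{22}{28} = \left(-9\right) \frac{1}{3} + 22 \cdot \frac{1}{28} = -3 + \frac{11}{14} = - \frac{31}{14} \approx -2.2143$)
$W{\left(z \right)} = - \frac{31}{14 z}$
$\left(-2332 - -1306\right) + W{\left(23 - -16 \right)} = \left(-2332 - -1306\right) - \frac{31}{14 \left(23 - -16\right)} = \left(-2332 + 1306\right) - \frac{31}{14 \left(23 + 16\right)} = -1026 - \frac{31}{14 \cdot 39} = -1026 - \frac{31}{546} = - \frac{560227}{546}$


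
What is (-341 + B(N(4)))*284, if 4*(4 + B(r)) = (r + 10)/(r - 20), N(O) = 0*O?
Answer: -196031/2 ≈ -98016.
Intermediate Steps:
N(O) = 0
B(r) = -4 + (10 + r)/(4*(-20 + r)) (B(r) = -4 + ((r + 10)/(r - 20))/4 = -4 + ((10 + r)/(-20 + r))/4 = -4 + (10 + r)/(4*(-20 + r)))
(-341 + B(N(4)))*284 = (-341 + 15*(22 - 1*0)/(4*(-20 + 0)))*284 = (-341 + (15/4)*(22 + 0)/(-20))*284 = (-341 + (15/4)*(-1/20)*22)*284 = (-341 - 33/8)*284 = -2761/8*284 = -196031/2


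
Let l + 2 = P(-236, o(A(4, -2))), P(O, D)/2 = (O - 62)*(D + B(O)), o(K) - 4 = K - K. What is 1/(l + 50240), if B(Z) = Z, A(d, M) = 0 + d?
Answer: 1/188510 ≈ 5.3048e-6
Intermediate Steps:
A(d, M) = d
o(K) = 4 (o(K) = 4 + (K - K) = 4 + 0 = 4)
P(O, D) = 2*(-62 + O)*(D + O) (P(O, D) = 2*((O - 62)*(D + O)) = 2*((-62 + O)*(D + O)) = 2*(-62 + O)*(D + O))
l = 138270 (l = -2 + (-124*4 - 124*(-236) + 2*(-236)² + 2*4*(-236)) = -2 + (-496 + 29264 + 2*55696 - 1888) = -2 + (-496 + 29264 + 111392 - 1888) = -2 + 138272 = 138270)
1/(l + 50240) = 1/(138270 + 50240) = 1/188510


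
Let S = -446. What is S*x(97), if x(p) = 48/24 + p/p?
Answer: -1338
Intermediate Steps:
x(p) = 3 (x(p) = 48*(1/24) + 1 = 2 + 1 = 3)
S*x(97) = -446*3 = -1338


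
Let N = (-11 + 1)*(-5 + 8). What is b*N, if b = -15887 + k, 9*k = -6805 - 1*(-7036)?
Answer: 475840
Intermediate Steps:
k = 77/3 (k = (-6805 - 1*(-7036))/9 = (-6805 + 7036)/9 = (1/9)*231 = 77/3 ≈ 25.667)
N = -30 (N = -10*3 = -30)
b = -47584/3 (b = -15887 + 77/3 = -47584/3 ≈ -15861.)
b*N = -47584/3*(-30) = 475840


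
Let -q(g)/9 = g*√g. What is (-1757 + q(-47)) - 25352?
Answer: -27109 + 423*I*√47 ≈ -27109.0 + 2899.9*I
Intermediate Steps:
q(g) = -9*g^(3/2) (q(g) = -9*g*√g = -9*g^(3/2))
(-1757 + q(-47)) - 25352 = (-1757 - (-423)*I*√47) - 25352 = (-1757 + 423*I*√47) - 25352 = -27109 + 423*I*√47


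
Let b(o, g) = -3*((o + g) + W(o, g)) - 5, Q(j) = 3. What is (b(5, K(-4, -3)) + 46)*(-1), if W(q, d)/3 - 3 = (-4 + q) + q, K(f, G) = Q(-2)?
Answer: 64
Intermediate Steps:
K(f, G) = 3
W(q, d) = -3 + 6*q (W(q, d) = 9 + 3*((-4 + q) + q) = 9 + 3*(-4 + 2*q) = 9 + (-12 + 6*q) = -3 + 6*q)
b(o, g) = 4 - 21*o - 3*g (b(o, g) = -3*((o + g) + (-3 + 6*o)) - 5 = -3*((g + o) + (-3 + 6*o)) - 5 = -3*(-3 + g + 7*o) - 5 = (9 - 21*o - 3*g) - 5 = 4 - 21*o - 3*g)
(b(5, K(-4, -3)) + 46)*(-1) = ((4 - 21*5 - 3*3) + 46)*(-1) = ((4 - 105 - 9) + 46)*(-1) = (-110 + 46)*(-1) = -64*(-1) = 64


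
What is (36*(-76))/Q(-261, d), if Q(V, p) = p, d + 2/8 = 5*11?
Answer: -3648/73 ≈ -49.973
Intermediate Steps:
d = 219/4 (d = -1/4 + 5*11 = -1/4 + 55 = 219/4 ≈ 54.750)
(36*(-76))/Q(-261, d) = (36*(-76))/(219/4) = -2736*4/219 = -3648/73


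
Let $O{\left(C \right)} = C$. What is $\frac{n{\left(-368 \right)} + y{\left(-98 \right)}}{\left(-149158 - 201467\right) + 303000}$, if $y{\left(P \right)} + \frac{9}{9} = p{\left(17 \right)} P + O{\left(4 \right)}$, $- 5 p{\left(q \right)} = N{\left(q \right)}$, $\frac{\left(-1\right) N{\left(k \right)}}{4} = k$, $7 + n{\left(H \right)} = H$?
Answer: $\frac{8524}{238125} \approx 0.035796$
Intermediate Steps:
$n{\left(H \right)} = -7 + H$
$N{\left(k \right)} = - 4 k$
$p{\left(q \right)} = \frac{4 q}{5}$ ($p{\left(q \right)} = - \frac{\left(-4\right) q}{5} = \frac{4 q}{5}$)
$y{\left(P \right)} = 3 + \frac{68 P}{5}$ ($y{\left(P \right)} = -1 + \left(\frac{4}{5} \cdot 17 P + 4\right) = -1 + \left(\frac{68 P}{5} + 4\right) = -1 + \left(4 + \frac{68 P}{5}\right) = 3 + \frac{68 P}{5}$)
$\frac{n{\left(-368 \right)} + y{\left(-98 \right)}}{\left(-149158 - 201467\right) + 303000} = \frac{\left(-7 - 368\right) + \left(3 + \frac{68}{5} \left(-98\right)\right)}{\left(-149158 - 201467\right) + 303000} = \frac{-375 + \left(3 - \frac{6664}{5}\right)}{\left(-149158 - 201467\right) + 303000} = \frac{-375 - \frac{6649}{5}}{-350625 + 303000} = - \frac{8524}{5 \left(-47625\right)} = \left(- \frac{8524}{5}\right) \left(- \frac{1}{47625}\right) = \frac{8524}{238125}$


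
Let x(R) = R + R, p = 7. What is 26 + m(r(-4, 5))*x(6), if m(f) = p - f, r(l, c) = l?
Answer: 158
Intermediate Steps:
m(f) = 7 - f
x(R) = 2*R
26 + m(r(-4, 5))*x(6) = 26 + (7 - 1*(-4))*(2*6) = 26 + (7 + 4)*12 = 26 + 11*12 = 26 + 132 = 158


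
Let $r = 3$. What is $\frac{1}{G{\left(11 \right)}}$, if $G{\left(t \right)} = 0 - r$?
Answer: $- \frac{1}{3} \approx -0.33333$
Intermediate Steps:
$G{\left(t \right)} = -3$ ($G{\left(t \right)} = 0 - 3 = -3$)
$\frac{1}{G{\left(11 \right)}} = \frac{1}{-3} = - \frac{1}{3}$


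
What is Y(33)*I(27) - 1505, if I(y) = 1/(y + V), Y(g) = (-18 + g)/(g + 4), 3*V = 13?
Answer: -5234345/3478 ≈ -1505.0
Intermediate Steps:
V = 13/3 (V = (⅓)*13 = 13/3 ≈ 4.3333)
Y(g) = (-18 + g)/(4 + g)
I(y) = 1/(13/3 + y) (I(y) = 1/(y + 13/3) = 1/(13/3 + y))
Y(33)*I(27) - 1505 = ((-18 + 33)/(4 + 33))*(3/(13 + 3*27)) - 1505 = (15/37)*(3/(13 + 81)) - 1505 = ((1/37)*15)*(3/94) - 1505 = 15*(3*(1/94))/37 - 1505 = (15/37)*(3/94) - 1505 = 45/3478 - 1505 = -5234345/3478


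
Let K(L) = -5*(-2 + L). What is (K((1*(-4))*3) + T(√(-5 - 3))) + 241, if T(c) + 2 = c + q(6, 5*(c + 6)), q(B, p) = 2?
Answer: 311 + 2*I*√2 ≈ 311.0 + 2.8284*I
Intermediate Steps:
K(L) = 10 - 5*L
T(c) = c (T(c) = -2 + (c + 2) = -2 + (2 + c) = c)
(K((1*(-4))*3) + T(√(-5 - 3))) + 241 = ((10 - 5*1*(-4)*3) + √(-5 - 3)) + 241 = ((10 - (-20)*3) + √(-8)) + 241 = ((10 - 5*(-12)) + 2*I*√2) + 241 = ((10 + 60) + 2*I*√2) + 241 = (70 + 2*I*√2) + 241 = 311 + 2*I*√2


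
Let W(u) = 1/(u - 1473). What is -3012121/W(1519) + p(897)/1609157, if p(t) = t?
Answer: -222960877230965/1609157 ≈ -1.3856e+8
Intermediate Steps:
W(u) = 1/(-1473 + u)
-3012121/W(1519) + p(897)/1609157 = -3012121/(1/(-1473 + 1519)) + 897/1609157 = -3012121/(1/46) + 897*(1/1609157) = -3012121/1/46 + 897/1609157 = -3012121*46 + 897/1609157 = -138557566 + 897/1609157 = -222960877230965/1609157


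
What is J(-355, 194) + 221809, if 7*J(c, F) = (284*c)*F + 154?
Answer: -18006263/7 ≈ -2.5723e+6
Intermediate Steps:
J(c, F) = 22 + 284*F*c/7 (J(c, F) = ((284*c)*F + 154)/7 = (284*F*c + 154)/7 = (154 + 284*F*c)/7 = 22 + 284*F*c/7)
J(-355, 194) + 221809 = (22 + (284/7)*194*(-355)) + 221809 = (22 - 19559080/7) + 221809 = -19558926/7 + 221809 = -18006263/7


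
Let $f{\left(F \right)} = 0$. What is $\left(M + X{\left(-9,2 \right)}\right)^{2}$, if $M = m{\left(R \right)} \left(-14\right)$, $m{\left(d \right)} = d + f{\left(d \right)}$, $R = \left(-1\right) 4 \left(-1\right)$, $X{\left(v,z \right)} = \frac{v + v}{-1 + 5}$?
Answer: $\frac{14641}{4} \approx 3660.3$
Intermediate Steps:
$X{\left(v,z \right)} = \frac{v}{2}$ ($X{\left(v,z \right)} = \frac{2 v}{4} = 2 v \frac{1}{4} = \frac{v}{2}$)
$R = 4$ ($R = \left(-4\right) \left(-1\right) = 4$)
$m{\left(d \right)} = d$ ($m{\left(d \right)} = d + 0 = d$)
$M = -56$ ($M = 4 \left(-14\right) = -56$)
$\left(M + X{\left(-9,2 \right)}\right)^{2} = \left(-56 + \frac{1}{2} \left(-9\right)\right)^{2} = \left(-56 - \frac{9}{2}\right)^{2} = \left(- \frac{121}{2}\right)^{2} = \frac{14641}{4}$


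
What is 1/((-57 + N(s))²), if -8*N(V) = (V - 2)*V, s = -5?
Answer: 64/241081 ≈ 0.00026547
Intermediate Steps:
N(V) = -V*(-2 + V)/8 (N(V) = -(V - 2)*V/8 = -(-2 + V)*V/8 = -V*(-2 + V)/8)
1/((-57 + N(s))²) = 1/((-57 + (⅛)*(-5)*(2 - 1*(-5)))²) = 1/((-57 + (⅛)*(-5)*(2 + 5))²) = 1/((-57 + (⅛)*(-5)*7)²) = 1/((-57 - 35/8)²) = 1/((-491/8)²) = 1/(241081/64) = 64/241081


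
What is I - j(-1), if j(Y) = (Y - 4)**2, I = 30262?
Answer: 30237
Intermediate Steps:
j(Y) = (-4 + Y)**2
I - j(-1) = 30262 - (-4 - 1)**2 = 30262 - 1*(-5)**2 = 30262 - 1*25 = 30262 - 25 = 30237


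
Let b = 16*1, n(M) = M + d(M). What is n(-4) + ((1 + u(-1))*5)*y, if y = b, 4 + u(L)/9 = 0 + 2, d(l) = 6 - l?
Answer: -1354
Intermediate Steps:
n(M) = 6 (n(M) = M + (6 - M) = 6)
u(L) = -18 (u(L) = -36 + 9*(0 + 2) = -36 + 9*2 = -36 + 18 = -18)
b = 16
y = 16
n(-4) + ((1 + u(-1))*5)*y = 6 + ((1 - 18)*5)*16 = 6 - 17*5*16 = 6 - 85*16 = 6 - 1360 = -1354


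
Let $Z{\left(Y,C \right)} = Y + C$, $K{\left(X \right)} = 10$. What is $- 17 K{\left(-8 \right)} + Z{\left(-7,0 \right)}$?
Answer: $-177$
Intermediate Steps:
$Z{\left(Y,C \right)} = C + Y$
$- 17 K{\left(-8 \right)} + Z{\left(-7,0 \right)} = \left(-17\right) 10 + \left(0 - 7\right) = -170 - 7 = -177$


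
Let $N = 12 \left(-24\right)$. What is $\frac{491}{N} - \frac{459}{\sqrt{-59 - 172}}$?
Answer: $- \frac{491}{288} + \frac{153 i \sqrt{231}}{77} \approx -1.7049 + 30.2 i$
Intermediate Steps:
$N = -288$
$\frac{491}{N} - \frac{459}{\sqrt{-59 - 172}} = \frac{491}{-288} - \frac{459}{\sqrt{-59 - 172}} = 491 \left(- \frac{1}{288}\right) - \frac{459}{\sqrt{-231}} = - \frac{491}{288} - \frac{459}{i \sqrt{231}} = - \frac{491}{288} - 459 \left(- \frac{i \sqrt{231}}{231}\right) = - \frac{491}{288} + \frac{153 i \sqrt{231}}{77}$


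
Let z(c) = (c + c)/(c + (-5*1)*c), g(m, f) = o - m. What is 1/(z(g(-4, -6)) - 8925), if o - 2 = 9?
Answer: -2/17851 ≈ -0.00011204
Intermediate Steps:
o = 11 (o = 2 + 9 = 11)
g(m, f) = 11 - m
z(c) = -½ (z(c) = (2*c)/(c - 5*c) = (2*c)/((-4*c)) = (2*c)*(-1/(4*c)) = -½)
1/(z(g(-4, -6)) - 8925) = 1/(-½ - 8925) = 1/(-17851/2) = -2/17851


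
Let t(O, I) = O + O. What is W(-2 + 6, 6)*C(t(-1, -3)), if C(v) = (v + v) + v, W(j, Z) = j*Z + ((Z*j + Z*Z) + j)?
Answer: -528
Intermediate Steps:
t(O, I) = 2*O
W(j, Z) = j + Z² + 2*Z*j (W(j, Z) = Z*j + ((Z*j + Z²) + j) = Z*j + ((Z² + Z*j) + j) = Z*j + (j + Z² + Z*j) = j + Z² + 2*Z*j)
C(v) = 3*v (C(v) = 2*v + v = 3*v)
W(-2 + 6, 6)*C(t(-1, -3)) = ((-2 + 6) + 6² + 2*6*(-2 + 6))*(3*(2*(-1))) = (4 + 36 + 2*6*4)*(3*(-2)) = (4 + 36 + 48)*(-6) = 88*(-6) = -528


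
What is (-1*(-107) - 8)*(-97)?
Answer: -9603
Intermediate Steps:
(-1*(-107) - 8)*(-97) = (107 - 8)*(-97) = 99*(-97) = -9603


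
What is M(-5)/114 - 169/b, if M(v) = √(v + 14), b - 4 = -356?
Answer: 3387/6688 ≈ 0.50643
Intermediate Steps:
b = -352 (b = 4 - 356 = -352)
M(v) = √(14 + v)
M(-5)/114 - 169/b = √(14 - 5)/114 - 169/(-352) = √9*(1/114) - 169*(-1/352) = 3*(1/114) + 169/352 = 1/38 + 169/352 = 3387/6688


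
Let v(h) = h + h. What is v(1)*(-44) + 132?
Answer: 44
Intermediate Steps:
v(h) = 2*h
v(1)*(-44) + 132 = (2*1)*(-44) + 132 = 2*(-44) + 132 = -88 + 132 = 44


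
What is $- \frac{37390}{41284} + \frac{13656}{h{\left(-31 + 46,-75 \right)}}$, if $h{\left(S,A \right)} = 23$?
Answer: $\frac{281457167}{474766} \approx 592.83$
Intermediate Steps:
$- \frac{37390}{41284} + \frac{13656}{h{\left(-31 + 46,-75 \right)}} = - \frac{37390}{41284} + \frac{13656}{23} = \left(-37390\right) \frac{1}{41284} + 13656 \cdot \frac{1}{23} = - \frac{18695}{20642} + \frac{13656}{23} = \frac{281457167}{474766}$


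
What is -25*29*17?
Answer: -12325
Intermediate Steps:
-25*29*17 = -725*17 = -12325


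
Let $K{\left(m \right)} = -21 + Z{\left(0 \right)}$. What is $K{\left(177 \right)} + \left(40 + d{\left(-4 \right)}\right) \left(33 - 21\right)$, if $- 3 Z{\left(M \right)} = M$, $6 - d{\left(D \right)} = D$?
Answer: $579$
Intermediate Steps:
$d{\left(D \right)} = 6 - D$
$Z{\left(M \right)} = - \frac{M}{3}$
$K{\left(m \right)} = -21$ ($K{\left(m \right)} = -21 - 0 = -21 + 0 = -21$)
$K{\left(177 \right)} + \left(40 + d{\left(-4 \right)}\right) \left(33 - 21\right) = -21 + \left(40 + \left(6 - -4\right)\right) \left(33 - 21\right) = -21 + \left(40 + \left(6 + 4\right)\right) 12 = -21 + \left(40 + 10\right) 12 = -21 + 50 \cdot 12 = -21 + 600 = 579$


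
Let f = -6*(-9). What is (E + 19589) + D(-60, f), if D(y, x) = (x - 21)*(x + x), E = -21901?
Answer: 1252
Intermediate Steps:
f = 54
D(y, x) = 2*x*(-21 + x) (D(y, x) = (-21 + x)*(2*x) = 2*x*(-21 + x))
(E + 19589) + D(-60, f) = (-21901 + 19589) + 2*54*(-21 + 54) = -2312 + 2*54*33 = -2312 + 3564 = 1252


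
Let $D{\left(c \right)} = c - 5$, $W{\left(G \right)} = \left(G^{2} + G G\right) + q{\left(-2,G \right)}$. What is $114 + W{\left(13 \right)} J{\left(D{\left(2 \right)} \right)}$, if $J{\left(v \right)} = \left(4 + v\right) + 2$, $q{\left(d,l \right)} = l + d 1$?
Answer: $1161$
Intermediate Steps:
$q{\left(d,l \right)} = d + l$ ($q{\left(d,l \right)} = l + d = d + l$)
$W{\left(G \right)} = -2 + G + 2 G^{2}$ ($W{\left(G \right)} = \left(G^{2} + G G\right) + \left(-2 + G\right) = \left(G^{2} + G^{2}\right) + \left(-2 + G\right) = 2 G^{2} + \left(-2 + G\right) = -2 + G + 2 G^{2}$)
$D{\left(c \right)} = -5 + c$ ($D{\left(c \right)} = c - 5 = -5 + c$)
$J{\left(v \right)} = 6 + v$
$114 + W{\left(13 \right)} J{\left(D{\left(2 \right)} \right)} = 114 + \left(-2 + 13 + 2 \cdot 13^{2}\right) \left(6 + \left(-5 + 2\right)\right) = 114 + \left(-2 + 13 + 2 \cdot 169\right) \left(6 - 3\right) = 114 + \left(-2 + 13 + 338\right) 3 = 114 + 349 \cdot 3 = 114 + 1047 = 1161$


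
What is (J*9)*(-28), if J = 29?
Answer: -7308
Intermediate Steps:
(J*9)*(-28) = (29*9)*(-28) = 261*(-28) = -7308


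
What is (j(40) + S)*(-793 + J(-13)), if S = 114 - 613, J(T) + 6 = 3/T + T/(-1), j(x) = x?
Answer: 4691439/13 ≈ 3.6088e+5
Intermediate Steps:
J(T) = -6 - T + 3/T (J(T) = -6 + (3/T + T/(-1)) = -6 + (3/T + T*(-1)) = -6 + (3/T - T) = -6 + (-T + 3/T) = -6 - T + 3/T)
S = -499
(j(40) + S)*(-793 + J(-13)) = (40 - 499)*(-793 + (-6 - 1*(-13) + 3/(-13))) = -459*(-793 + (-6 + 13 + 3*(-1/13))) = -459*(-793 + (-6 + 13 - 3/13)) = -459*(-793 + 88/13) = -459*(-10221/13) = 4691439/13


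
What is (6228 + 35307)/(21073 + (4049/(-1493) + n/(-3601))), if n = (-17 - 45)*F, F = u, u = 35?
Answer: 44660865951/22656656350 ≈ 1.9712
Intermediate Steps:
F = 35
n = -2170 (n = (-17 - 45)*35 = -62*35 = -2170)
(6228 + 35307)/(21073 + (4049/(-1493) + n/(-3601))) = (6228 + 35307)/(21073 + (4049/(-1493) - 2170/(-3601))) = 41535/(21073 + (4049*(-1/1493) - 2170*(-1/3601))) = 41535/(21073 + (-4049/1493 + 2170/3601)) = 41535/(21073 - 11340639/5376293) = 41535/(113283281750/5376293) = 41535*(5376293/113283281750) = 44660865951/22656656350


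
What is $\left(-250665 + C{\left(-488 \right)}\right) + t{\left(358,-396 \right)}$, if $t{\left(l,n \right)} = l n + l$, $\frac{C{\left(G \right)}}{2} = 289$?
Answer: $-391497$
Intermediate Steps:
$C{\left(G \right)} = 578$ ($C{\left(G \right)} = 2 \cdot 289 = 578$)
$t{\left(l,n \right)} = l + l n$
$\left(-250665 + C{\left(-488 \right)}\right) + t{\left(358,-396 \right)} = \left(-250665 + 578\right) + 358 \left(1 - 396\right) = -250087 + 358 \left(-395\right) = -250087 - 141410 = -391497$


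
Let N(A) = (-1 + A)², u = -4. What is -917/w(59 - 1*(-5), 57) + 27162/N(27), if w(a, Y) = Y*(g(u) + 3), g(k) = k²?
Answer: 14398277/366054 ≈ 39.334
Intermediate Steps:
w(a, Y) = 19*Y (w(a, Y) = Y*((-4)² + 3) = Y*(16 + 3) = Y*19 = 19*Y)
-917/w(59 - 1*(-5), 57) + 27162/N(27) = -917/(19*57) + 27162/((-1 + 27)²) = -917/1083 + 27162/(26²) = -917*1/1083 + 27162/676 = -917/1083 + 27162*(1/676) = -917/1083 + 13581/338 = 14398277/366054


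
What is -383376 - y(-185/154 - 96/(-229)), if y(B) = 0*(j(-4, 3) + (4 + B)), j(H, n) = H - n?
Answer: -383376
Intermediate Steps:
y(B) = 0 (y(B) = 0*((-4 - 1*3) + (4 + B)) = 0*((-4 - 3) + (4 + B)) = 0*(-7 + (4 + B)) = 0*(-3 + B) = 0)
-383376 - y(-185/154 - 96/(-229)) = -383376 - 1*0 = -383376 + 0 = -383376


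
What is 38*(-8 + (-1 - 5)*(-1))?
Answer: -76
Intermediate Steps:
38*(-8 + (-1 - 5)*(-1)) = 38*(-8 - 6*(-1)) = 38*(-8 + 6) = 38*(-2) = -76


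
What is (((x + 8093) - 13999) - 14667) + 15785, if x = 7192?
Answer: 2404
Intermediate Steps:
(((x + 8093) - 13999) - 14667) + 15785 = (((7192 + 8093) - 13999) - 14667) + 15785 = ((15285 - 13999) - 14667) + 15785 = (1286 - 14667) + 15785 = -13381 + 15785 = 2404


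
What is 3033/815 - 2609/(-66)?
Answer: 2326513/53790 ≈ 43.252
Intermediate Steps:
3033/815 - 2609/(-66) = 3033*(1/815) - 2609*(-1/66) = 3033/815 + 2609/66 = 2326513/53790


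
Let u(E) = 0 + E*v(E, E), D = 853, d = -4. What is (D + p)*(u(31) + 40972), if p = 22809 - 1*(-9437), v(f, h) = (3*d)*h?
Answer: 974434560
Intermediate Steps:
v(f, h) = -12*h (v(f, h) = (3*(-4))*h = -12*h)
p = 32246 (p = 22809 + 9437 = 32246)
u(E) = -12*E² (u(E) = 0 + E*(-12*E) = 0 - 12*E² = -12*E²)
(D + p)*(u(31) + 40972) = (853 + 32246)*(-12*31² + 40972) = 33099*(-12*961 + 40972) = 33099*(-11532 + 40972) = 33099*29440 = 974434560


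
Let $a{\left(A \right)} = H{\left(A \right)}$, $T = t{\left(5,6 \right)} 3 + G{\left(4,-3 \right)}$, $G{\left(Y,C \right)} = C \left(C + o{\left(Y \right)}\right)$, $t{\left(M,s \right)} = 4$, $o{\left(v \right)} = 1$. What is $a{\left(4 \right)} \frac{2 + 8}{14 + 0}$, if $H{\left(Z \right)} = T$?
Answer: $\frac{90}{7} \approx 12.857$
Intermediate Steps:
$G{\left(Y,C \right)} = C \left(1 + C\right)$ ($G{\left(Y,C \right)} = C \left(C + 1\right) = C \left(1 + C\right)$)
$T = 18$ ($T = 4 \cdot 3 - 3 \left(1 - 3\right) = 12 - -6 = 12 + 6 = 18$)
$H{\left(Z \right)} = 18$
$a{\left(A \right)} = 18$
$a{\left(4 \right)} \frac{2 + 8}{14 + 0} = 18 \frac{2 + 8}{14 + 0} = 18 \cdot \frac{10}{14} = 18 \cdot 10 \cdot \frac{1}{14} = 18 \cdot \frac{5}{7} = \frac{90}{7}$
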